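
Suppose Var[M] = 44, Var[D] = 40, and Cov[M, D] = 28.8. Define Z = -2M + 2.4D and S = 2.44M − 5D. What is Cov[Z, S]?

Cov[Z, S] = -238.0672

By bilinearity, Cov[Z, S] = ac·Var[M] + bd·Var[D] + (ad+bc)·Cov[M, D], with a=-2, b=2.4, c=2.44, d=-5.
ac·Var[M] = (-2)·2.44·44 = -214.72
bd·Var[D] = 2.4·(-5)·40 = -480
(ad+bc)·Cov[M, D] = (15.856)·28.8 = 456.6528
Cov[Z, S] = -214.72 + (-480) + 456.6528 = -238.0672.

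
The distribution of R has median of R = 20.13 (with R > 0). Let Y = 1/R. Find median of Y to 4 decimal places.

median of Y = 0.0497

1/R is monotone on this domain, so median of Y = 1/(20.13) ≈ 0.0497.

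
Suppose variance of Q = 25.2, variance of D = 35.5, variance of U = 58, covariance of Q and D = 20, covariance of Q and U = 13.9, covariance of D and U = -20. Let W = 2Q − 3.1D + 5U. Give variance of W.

variance of W = 2541.955

variance of W = a²·variance of Q + b²·variance of D + c²·variance of U + 2ab·covariance of Q and D + 2ac·covariance of Q and U + 2bc·covariance of D and U, with a = 2, b = -3.1, c = 5.
= 100.8 + 341.155 + 1450 + (-248) + 278 + 620
= 2541.955.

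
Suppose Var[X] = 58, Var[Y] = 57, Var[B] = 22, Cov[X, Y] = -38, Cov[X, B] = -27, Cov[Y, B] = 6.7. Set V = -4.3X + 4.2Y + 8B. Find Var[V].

Var[V] = a²·Var[X] + b²·Var[Y] + c²·Var[B] + 2ab·Cov[X, Y] + 2ac·Cov[X, B] + 2bc·Cov[Y, B], with a = -4.3, b = 4.2, c = 8.
= 1072.42 + 1005.48 + 1408 + 1372.56 + 1857.6 + 450.24
= 7166.3.

Var[V] = 7166.3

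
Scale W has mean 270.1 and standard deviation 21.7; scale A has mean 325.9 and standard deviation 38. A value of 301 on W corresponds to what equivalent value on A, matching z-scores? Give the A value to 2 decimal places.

A = 380.01

z = (301 − 270.1)/21.7 ≈ 1.424.
A = 325.9 + z·38 = 325.9 + (301 − 270.1)·38/21.7 ≈ 380.01.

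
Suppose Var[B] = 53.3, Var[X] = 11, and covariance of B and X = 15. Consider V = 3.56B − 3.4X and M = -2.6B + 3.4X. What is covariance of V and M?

By bilinearity, covariance of V and M = ac·Var[B] + bd·Var[X] + (ad+bc)·covariance of B and X, with a=3.56, b=-3.4, c=-2.6, d=3.4.
ac·Var[B] = 3.56·(-2.6)·53.3 = -493.3448
bd·Var[X] = (-3.4)·3.4·11 = -127.16
(ad+bc)·covariance of B and X = (20.944)·15 = 314.16
covariance of V and M = -493.3448 + (-127.16) + 314.16 = -306.3448.

covariance of V and M = -306.3448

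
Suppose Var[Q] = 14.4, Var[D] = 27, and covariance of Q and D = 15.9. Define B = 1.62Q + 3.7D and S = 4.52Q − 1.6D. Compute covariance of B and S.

By bilinearity, covariance of B and S = ac·Var[Q] + bd·Var[D] + (ad+bc)·covariance of Q and D, with a=1.62, b=3.7, c=4.52, d=-1.6.
ac·Var[Q] = 1.62·4.52·14.4 = 105.44256
bd·Var[D] = 3.7·(-1.6)·27 = -159.84
(ad+bc)·covariance of Q and D = (14.132)·15.9 = 224.6988
covariance of B and S = 105.44256 + (-159.84) + 224.6988 = 170.30136.

covariance of B and S = 170.30136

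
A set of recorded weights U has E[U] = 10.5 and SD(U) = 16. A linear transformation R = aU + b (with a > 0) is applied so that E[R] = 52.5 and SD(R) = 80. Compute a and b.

SD(R) = a·SD(U) (a > 0), so a = 80/16 = 5.
E[R] = a·E[U] + b, so b = 52.5 − 5·10.5 = 0.

a = 5, b = 0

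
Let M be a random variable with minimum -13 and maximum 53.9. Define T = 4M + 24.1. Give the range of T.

Range(T) = 267.6

Range of M = 53.9 − (-13) = 66.9.
Range(T) = |a|·Range(M) = |4|·66.9 = 267.6.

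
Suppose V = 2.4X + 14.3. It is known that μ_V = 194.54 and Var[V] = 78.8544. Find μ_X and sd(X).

μ_X = 75.1, sd(X) = 3.7

From V = 2.4X + 14.3: μ_V = a·μ_X + b, so μ_X = (μ_V − b)/a = (194.54 − 14.3)/2.4 = 75.1.
sd(V) = √78.8544 = 8.88.
sd(V) = |a|·sd(X), so sd(X) = 8.88/|2.4| = 3.7.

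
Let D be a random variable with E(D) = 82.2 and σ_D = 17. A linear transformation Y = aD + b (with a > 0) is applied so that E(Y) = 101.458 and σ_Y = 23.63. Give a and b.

σ_Y = a·σ_D (a > 0), so a = 23.63/17 = 1.39.
E(Y) = a·E(D) + b, so b = 101.458 − 1.39·82.2 = -12.8.

a = 1.39, b = -12.8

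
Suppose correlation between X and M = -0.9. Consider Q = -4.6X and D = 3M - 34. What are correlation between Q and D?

Linear rescalings preserve |correlation|; the slopes -4.6 and 3 have opposite signs, so the correlation flips sign: correlation between Q and D = −correlation between X and M = 0.9.

correlation between Q and D = 0.9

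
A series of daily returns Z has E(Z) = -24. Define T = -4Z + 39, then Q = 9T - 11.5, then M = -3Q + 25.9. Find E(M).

E(T) = (-4)·(-24) + 39 = 135.
E(Q) = 9·135 + (-11.5) = 1203.5.
E(M) = (-3)·1203.5 + 25.9 = -3584.6.

E(M) = -3584.6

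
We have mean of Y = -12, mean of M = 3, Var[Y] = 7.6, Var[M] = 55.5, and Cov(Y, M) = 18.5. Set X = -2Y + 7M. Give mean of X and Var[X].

mean of X = (-2)·mean of Y + 7·mean of M = (-2)·(-12) + 7·3 = 45.
Var[X] = a²·Var[Y] + b²·Var[M] + 2ab·Cov(Y, M) with a = -2, b = 7.
= (-2)²·7.6 + 7²·55.5 + 2·(-2)·7·18.5
= 30.4 + 2719.5 + (-518) = 2231.9.

mean of X = 45, Var[X] = 2231.9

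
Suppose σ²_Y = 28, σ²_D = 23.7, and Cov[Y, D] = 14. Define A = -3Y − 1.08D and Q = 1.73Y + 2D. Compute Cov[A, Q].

Cov[A, Q] = -306.6696

By bilinearity, Cov[A, Q] = ac·σ²_Y + bd·σ²_D + (ad+bc)·Cov[Y, D], with a=-3, b=-1.08, c=1.73, d=2.
ac·σ²_Y = (-3)·1.73·28 = -145.32
bd·σ²_D = (-1.08)·2·23.7 = -51.192
(ad+bc)·Cov[Y, D] = (-7.8684)·14 = -110.1576
Cov[A, Q] = -145.32 + (-51.192) + (-110.1576) = -306.6696.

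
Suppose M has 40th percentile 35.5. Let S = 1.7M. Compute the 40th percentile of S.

Since a = 1.7 > 0 the transformation is increasing, so the 40th percentile of S = a·(P_{40} of M) + b = 1.7·35.5 = 60.35.

40th percentile of S = 60.35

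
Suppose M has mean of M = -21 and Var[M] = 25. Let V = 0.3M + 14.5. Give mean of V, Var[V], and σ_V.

V = 0.3M + 14.5 is linear with a = 0.3, b = 14.5.
mean of V = a·mean of M + b = 0.3·(-21) + 14.5 = 8.2.
Var[V] = a²·Var[M] = 0.3²·25 = 2.25 (the additive constant 14.5 does not affect variance).
σ_M = √25 = 5.
σ_V = |a|·σ_M = |0.3|·5 = 1.5.

mean of V = 8.2, Var[V] = 2.25, σ_V = 1.5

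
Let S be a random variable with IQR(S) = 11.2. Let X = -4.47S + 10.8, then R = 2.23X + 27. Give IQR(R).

IQR(X) = |-4.47|·11.2 = 50.064.
IQR(R) = |2.23|·50.064 = 111.64272.

IQR(R) = 111.64272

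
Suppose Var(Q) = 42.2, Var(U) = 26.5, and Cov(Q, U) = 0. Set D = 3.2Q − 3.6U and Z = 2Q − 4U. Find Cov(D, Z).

By bilinearity, Cov(D, Z) = ac·Var(Q) + bd·Var(U) + (ad+bc)·Cov(Q, U), with a=3.2, b=-3.6, c=2, d=-4.
ac·Var(Q) = 3.2·2·42.2 = 270.08
bd·Var(U) = (-3.6)·(-4)·26.5 = 381.6
(ad+bc)·Cov(Q, U) = (-20)·0 = 0
Cov(D, Z) = 270.08 + 381.6 + 0 = 651.68.

Cov(D, Z) = 651.68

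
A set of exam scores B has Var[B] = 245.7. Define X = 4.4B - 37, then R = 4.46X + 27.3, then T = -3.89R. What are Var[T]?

Var[X] = 4.4²·245.7 = 4756.752.
Var[R] = 4.46²·4756.752 = 94619.4080832.
Var[T] = (-3.89)²·94619.4080832 = 1431790.34505579072.

Var[T] = 1431790.34505579072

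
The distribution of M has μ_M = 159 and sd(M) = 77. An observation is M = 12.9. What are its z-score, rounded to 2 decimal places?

z = (M − μ_M) / sd(M) = (12.9 − 159) / 77 ≈ -1.90.

z = -1.90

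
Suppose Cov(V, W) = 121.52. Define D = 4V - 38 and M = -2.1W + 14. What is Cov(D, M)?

Cov(D, M) = a·c·Cov(V, W) = 4·(-2.1)·121.52 = -1020.768. Additive constants drop out.

Cov(D, M) = -1020.768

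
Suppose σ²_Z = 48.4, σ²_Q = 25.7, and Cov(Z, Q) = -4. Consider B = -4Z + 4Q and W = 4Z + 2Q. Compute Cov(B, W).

Cov(B, W) = -600.8

By bilinearity, Cov(B, W) = ac·σ²_Z + bd·σ²_Q + (ad+bc)·Cov(Z, Q), with a=-4, b=4, c=4, d=2.
ac·σ²_Z = (-4)·4·48.4 = -774.4
bd·σ²_Q = 4·2·25.7 = 205.6
(ad+bc)·Cov(Z, Q) = (8)·(-4) = -32
Cov(B, W) = -774.4 + 205.6 + (-32) = -600.8.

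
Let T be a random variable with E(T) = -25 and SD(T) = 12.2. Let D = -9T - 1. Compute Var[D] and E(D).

Var[D] = 12056.04, E(D) = 224

D = -9T - 1 is linear with a = -9, b = -1.
Var[T] = 12.2² = 148.84.
Var[D] = a²·Var[T] = (-9)²·148.84 = 12056.04 (the additive constant -1 does not affect variance).
E(D) = a·E(T) + b = (-9)·(-25) + (-1) = 224.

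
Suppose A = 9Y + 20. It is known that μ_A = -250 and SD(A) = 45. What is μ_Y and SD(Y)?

μ_Y = -30, SD(Y) = 5

From A = 9Y + 20: μ_A = a·μ_Y + b, so μ_Y = (μ_A − b)/a = (-250 − 20)/9 = -30.
SD(A) = |a|·SD(Y), so SD(Y) = 45/|9| = 5.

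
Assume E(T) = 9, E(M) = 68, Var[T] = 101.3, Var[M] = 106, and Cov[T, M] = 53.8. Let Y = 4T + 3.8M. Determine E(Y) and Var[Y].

E(Y) = 4·E(T) + 3.8·E(M) = 4·9 + 3.8·68 = 294.4.
Var[Y] = a²·Var[T] + b²·Var[M] + 2ab·Cov[T, M] with a = 4, b = 3.8.
= 4²·101.3 + 3.8²·106 + 2·4·3.8·53.8
= 1620.8 + 1530.64 + 1635.52 = 4786.96.

E(Y) = 294.4, Var[Y] = 4786.96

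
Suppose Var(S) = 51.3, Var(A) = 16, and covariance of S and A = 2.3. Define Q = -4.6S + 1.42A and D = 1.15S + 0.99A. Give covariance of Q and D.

By bilinearity, covariance of Q and D = ac·Var(S) + bd·Var(A) + (ad+bc)·covariance of S and A, with a=-4.6, b=1.42, c=1.15, d=0.99.
ac·Var(S) = (-4.6)·1.15·51.3 = -271.377
bd·Var(A) = 1.42·0.99·16 = 22.4928
(ad+bc)·covariance of S and A = (-2.921)·2.3 = -6.7183
covariance of Q and D = -271.377 + 22.4928 + (-6.7183) = -255.6025.

covariance of Q and D = -255.6025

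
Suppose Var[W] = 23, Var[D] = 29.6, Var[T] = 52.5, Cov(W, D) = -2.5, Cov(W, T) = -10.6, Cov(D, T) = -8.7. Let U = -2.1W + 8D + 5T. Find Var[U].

Var[U] = 2918.93

Var[U] = a²·Var[W] + b²·Var[D] + c²·Var[T] + 2ab·Cov(W, D) + 2ac·Cov(W, T) + 2bc·Cov(D, T), with a = -2.1, b = 8, c = 5.
= 101.43 + 1894.4 + 1312.5 + 84 + 222.6 + (-696)
= 2918.93.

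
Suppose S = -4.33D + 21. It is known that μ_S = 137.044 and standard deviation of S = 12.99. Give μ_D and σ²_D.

μ_D = -26.8, σ²_D = 9

From S = -4.33D + 21: μ_S = a·μ_D + b, so μ_D = (μ_S − b)/a = (137.044 − 21)/(-4.33) = -26.8.
σ²_S = 12.99² = 168.7401.
σ²_S = a²·σ²_D, so σ²_D = 168.7401/(-4.33)² = 9.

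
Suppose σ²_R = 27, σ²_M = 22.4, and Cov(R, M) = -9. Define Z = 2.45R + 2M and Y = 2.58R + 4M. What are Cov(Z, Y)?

Cov(Z, Y) = 215.227

By bilinearity, Cov(Z, Y) = ac·σ²_R + bd·σ²_M + (ad+bc)·Cov(R, M), with a=2.45, b=2, c=2.58, d=4.
ac·σ²_R = 2.45·2.58·27 = 170.667
bd·σ²_M = 2·4·22.4 = 179.2
(ad+bc)·Cov(R, M) = (14.96)·(-9) = -134.64
Cov(Z, Y) = 170.667 + 179.2 + (-134.64) = 215.227.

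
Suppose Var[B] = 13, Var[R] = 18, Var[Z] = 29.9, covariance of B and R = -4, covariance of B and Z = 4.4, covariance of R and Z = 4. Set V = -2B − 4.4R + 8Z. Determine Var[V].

Var[V] = 1821.28

Var[V] = a²·Var[B] + b²·Var[R] + c²·Var[Z] + 2ab·covariance of B and R + 2ac·covariance of B and Z + 2bc·covariance of R and Z, with a = -2, b = -4.4, c = 8.
= 52 + 348.48 + 1913.6 + (-70.4) + (-140.8) + (-281.6)
= 1821.28.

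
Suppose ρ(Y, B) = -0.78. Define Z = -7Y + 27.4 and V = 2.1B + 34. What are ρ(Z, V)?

Linear rescalings preserve |correlation|; the slopes -7 and 2.1 have opposite signs, so the correlation flips sign: ρ(Z, V) = −ρ(Y, B) = 0.78.

ρ(Z, V) = 0.78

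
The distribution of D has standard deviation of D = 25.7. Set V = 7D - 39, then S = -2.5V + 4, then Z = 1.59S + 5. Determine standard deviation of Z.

standard deviation of V = |7|·25.7 = 179.9.
standard deviation of S = |-2.5|·179.9 = 449.75.
standard deviation of Z = |1.59|·449.75 = 715.1025.

standard deviation of Z = 715.1025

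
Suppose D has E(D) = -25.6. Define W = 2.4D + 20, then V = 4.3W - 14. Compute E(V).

E(V) = -192.192

E(W) = 2.4·(-25.6) + 20 = -41.44.
E(V) = 4.3·(-41.44) + (-14) = -192.192.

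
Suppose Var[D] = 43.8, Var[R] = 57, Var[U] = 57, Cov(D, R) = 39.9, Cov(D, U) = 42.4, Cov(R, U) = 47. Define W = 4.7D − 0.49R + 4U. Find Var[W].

Var[W] = a²·Var[D] + b²·Var[R] + c²·Var[U] + 2ab·Cov(D, R) + 2ac·Cov(D, U) + 2bc·Cov(R, U), with a = 4.7, b = -0.49, c = 4.
= 967.542 + 13.6857 + 912 + (-183.7794) + 1594.24 + (-184.24)
= 3119.4483.

Var[W] = 3119.4483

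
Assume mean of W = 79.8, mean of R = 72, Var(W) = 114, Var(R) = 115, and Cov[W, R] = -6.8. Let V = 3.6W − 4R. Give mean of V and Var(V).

mean of V = -0.72, Var(V) = 3513.28

mean of V = 3.6·mean of W + (-4)·mean of R = 3.6·79.8 + (-4)·72 = -0.72.
Var(V) = a²·Var(W) + b²·Var(R) + 2ab·Cov[W, R] with a = 3.6, b = -4.
= 3.6²·114 + (-4)²·115 + 2·3.6·(-4)·(-6.8)
= 1477.44 + 1840 + 195.84 = 3513.28.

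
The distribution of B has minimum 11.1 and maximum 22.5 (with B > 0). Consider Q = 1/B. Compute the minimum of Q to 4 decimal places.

min(Q) = 0.0444

1/B is decreasing on this domain, so min(Q) comes from max(B) = 22.5: min(Q) = 1/(22.5) ≈ 0.0444.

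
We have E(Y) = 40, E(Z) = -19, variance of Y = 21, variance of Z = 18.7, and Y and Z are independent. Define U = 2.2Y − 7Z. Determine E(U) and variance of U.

E(U) = 2.2·E(Y) + (-7)·E(Z) = 2.2·40 + (-7)·(-19) = 221.
variance of U = a²·variance of Y + b²·variance of Z + 2ab·covariance of Y and Z with a = 2.2, b = -7.
Independence gives covariance of Y and Z = 0.
= 2.2²·21 + (-7)²·18.7 + 2·2.2·(-7)·0
= 101.64 + 916.3 + 0 = 1017.94.

E(U) = 221, variance of U = 1017.94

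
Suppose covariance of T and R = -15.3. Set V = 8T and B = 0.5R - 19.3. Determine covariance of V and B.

covariance of V and B = -61.2

covariance of V and B = a·c·covariance of T and R = 8·0.5·(-15.3) = -61.2. Additive constants drop out.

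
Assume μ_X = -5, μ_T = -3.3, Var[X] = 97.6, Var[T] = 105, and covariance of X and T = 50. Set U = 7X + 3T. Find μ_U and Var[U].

μ_U = 7·μ_X + 3·μ_T = 7·(-5) + 3·(-3.3) = -44.9.
Var[U] = a²·Var[X] + b²·Var[T] + 2ab·covariance of X and T with a = 7, b = 3.
= 7²·97.6 + 3²·105 + 2·7·3·50
= 4782.4 + 945 + 2100 = 7827.4.

μ_U = -44.9, Var[U] = 7827.4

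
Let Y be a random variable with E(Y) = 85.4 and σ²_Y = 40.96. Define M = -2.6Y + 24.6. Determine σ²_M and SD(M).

σ²_M = 276.8896, SD(M) = 16.64

M = -2.6Y + 24.6 is linear with a = -2.6, b = 24.6.
σ²_M = a²·σ²_Y = (-2.6)²·40.96 = 276.8896 (the additive constant 24.6 does not affect variance).
SD(Y) = √40.96 = 6.4.
SD(M) = |a|·SD(Y) = |-2.6|·6.4 = 16.64.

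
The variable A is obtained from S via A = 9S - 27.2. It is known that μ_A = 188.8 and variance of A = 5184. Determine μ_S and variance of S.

From A = 9S - 27.2: μ_A = a·μ_S + b, so μ_S = (μ_A − b)/a = (188.8 − (-27.2))/9 = 24.
variance of A = a²·variance of S, so variance of S = 5184/9² = 64.

μ_S = 24, variance of S = 64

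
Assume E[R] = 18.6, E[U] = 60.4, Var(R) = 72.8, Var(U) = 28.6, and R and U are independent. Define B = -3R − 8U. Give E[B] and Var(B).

E[B] = -539, Var(B) = 2485.6

E[B] = (-3)·E[R] + (-8)·E[U] = (-3)·18.6 + (-8)·60.4 = -539.
Var(B) = a²·Var(R) + b²·Var(U) + 2ab·covariance of R and U with a = -3, b = -8.
Independence gives covariance of R and U = 0.
= (-3)²·72.8 + (-8)²·28.6 + 2·(-3)·(-8)·0
= 655.2 + 1830.4 + 0 = 2485.6.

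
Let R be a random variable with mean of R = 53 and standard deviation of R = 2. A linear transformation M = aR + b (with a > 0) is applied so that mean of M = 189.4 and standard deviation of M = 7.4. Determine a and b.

standard deviation of M = a·standard deviation of R (a > 0), so a = 7.4/2 = 3.7.
mean of M = a·mean of R + b, so b = 189.4 − 3.7·53 = -6.7.

a = 3.7, b = -6.7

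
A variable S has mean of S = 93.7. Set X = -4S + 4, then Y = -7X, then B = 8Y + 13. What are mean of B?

mean of X = (-4)·93.7 + 4 = -370.8.
mean of Y = (-7)·(-370.8) = 2595.6.
mean of B = 8·2595.6 + 13 = 20777.8.

mean of B = 20777.8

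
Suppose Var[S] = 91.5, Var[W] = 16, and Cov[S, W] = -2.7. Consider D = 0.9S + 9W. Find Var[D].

Var[D] = 1326.375

Var[D] = a²·Var[S] + b²·Var[W] + 2ab·Cov[S, W] with a = 0.9, b = 9.
= 0.9²·91.5 + 9²·16 + 2·0.9·9·(-2.7)
= 74.115 + 1296 + (-43.74) = 1326.375.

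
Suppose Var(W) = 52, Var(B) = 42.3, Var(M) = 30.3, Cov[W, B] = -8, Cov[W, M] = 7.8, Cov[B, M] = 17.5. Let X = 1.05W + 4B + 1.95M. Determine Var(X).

Var(X) = a²·Var(W) + b²·Var(B) + c²·Var(M) + 2ab·Cov[W, B] + 2ac·Cov[W, M] + 2bc·Cov[B, M], with a = 1.05, b = 4, c = 1.95.
= 57.33 + 676.8 + 115.21575 + (-67.2) + 31.941 + 273
= 1087.08675.

Var(X) = 1087.08675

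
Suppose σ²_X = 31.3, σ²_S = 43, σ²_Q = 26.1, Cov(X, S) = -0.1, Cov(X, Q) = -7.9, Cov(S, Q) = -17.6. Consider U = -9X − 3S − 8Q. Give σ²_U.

σ²_U = a²·σ²_X + b²·σ²_S + c²·σ²_Q + 2ab·Cov(X, S) + 2ac·Cov(X, Q) + 2bc·Cov(S, Q), with a = -9, b = -3, c = -8.
= 2535.3 + 387 + 1670.4 + (-5.4) + (-1137.6) + (-844.8)
= 2604.9.

σ²_U = 2604.9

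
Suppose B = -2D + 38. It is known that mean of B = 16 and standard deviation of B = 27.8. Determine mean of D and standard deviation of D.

mean of D = 11, standard deviation of D = 13.9

From B = -2D + 38: mean of B = a·mean of D + b, so mean of D = (mean of B − b)/a = (16 − 38)/(-2) = 11.
standard deviation of B = |a|·standard deviation of D, so standard deviation of D = 27.8/|-2| = 13.9.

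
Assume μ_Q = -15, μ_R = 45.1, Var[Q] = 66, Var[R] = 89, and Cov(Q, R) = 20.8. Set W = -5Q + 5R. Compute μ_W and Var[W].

μ_W = 300.5, Var[W] = 2835

μ_W = (-5)·μ_Q + 5·μ_R = (-5)·(-15) + 5·45.1 = 300.5.
Var[W] = a²·Var[Q] + b²·Var[R] + 2ab·Cov(Q, R) with a = -5, b = 5.
= (-5)²·66 + 5²·89 + 2·(-5)·5·20.8
= 1650 + 2225 + (-1040) = 2835.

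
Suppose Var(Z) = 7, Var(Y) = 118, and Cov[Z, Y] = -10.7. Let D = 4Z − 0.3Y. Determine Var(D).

Var(D) = 148.3

Var(D) = a²·Var(Z) + b²·Var(Y) + 2ab·Cov[Z, Y] with a = 4, b = -0.3.
= 4²·7 + (-0.3)²·118 + 2·4·(-0.3)·(-10.7)
= 112 + 10.62 + 25.68 = 148.3.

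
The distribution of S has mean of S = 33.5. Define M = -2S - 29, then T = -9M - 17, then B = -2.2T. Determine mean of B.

mean of M = (-2)·33.5 + (-29) = -96.
mean of T = (-9)·(-96) + (-17) = 847.
mean of B = (-2.2)·847 = -1863.4.

mean of B = -1863.4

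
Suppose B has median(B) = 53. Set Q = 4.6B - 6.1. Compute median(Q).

median(Q) = 237.7

A linear map preserves order up to sign, so median(Q) = a·median(B) + b = 4.6·53 + (-6.1) = 237.7.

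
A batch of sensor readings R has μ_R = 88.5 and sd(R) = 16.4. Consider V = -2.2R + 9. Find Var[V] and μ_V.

V = -2.2R + 9 is linear with a = -2.2, b = 9.
Var[R] = 16.4² = 268.96.
Var[V] = a²·Var[R] = (-2.2)²·268.96 = 1301.7664 (the additive constant 9 does not affect variance).
μ_V = a·μ_R + b = (-2.2)·88.5 + 9 = -185.7.

Var[V] = 1301.7664, μ_V = -185.7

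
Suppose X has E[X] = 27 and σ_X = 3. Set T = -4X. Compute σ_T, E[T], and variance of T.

T = -4X is linear with a = -4, b = 0.
σ_T = |a|·σ_X = |-4|·3 = 12.
E[T] = a·E[X] + b = (-4)·27 = -108.
variance of X = 3² = 9.
variance of T = a²·variance of X = (-4)²·9 = 144.

σ_T = 12, E[T] = -108, variance of T = 144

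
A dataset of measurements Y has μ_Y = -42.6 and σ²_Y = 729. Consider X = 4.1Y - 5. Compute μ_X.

X = 4.1Y - 5 is linear with a = 4.1, b = -5.
μ_X = a·μ_Y + b = 4.1·(-42.6) + (-5) = -179.66.

μ_X = -179.66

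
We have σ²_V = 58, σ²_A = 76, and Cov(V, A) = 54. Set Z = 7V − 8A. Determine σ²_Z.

σ²_Z = a²·σ²_V + b²·σ²_A + 2ab·Cov(V, A) with a = 7, b = -8.
= 7²·58 + (-8)²·76 + 2·7·(-8)·54
= 2842 + 4864 + (-6048) = 1658.

σ²_Z = 1658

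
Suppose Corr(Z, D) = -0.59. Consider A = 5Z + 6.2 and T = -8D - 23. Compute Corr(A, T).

Linear rescalings preserve |correlation|; the slopes 5 and -8 have opposite signs, so the correlation flips sign: Corr(A, T) = −Corr(Z, D) = 0.59.

Corr(A, T) = 0.59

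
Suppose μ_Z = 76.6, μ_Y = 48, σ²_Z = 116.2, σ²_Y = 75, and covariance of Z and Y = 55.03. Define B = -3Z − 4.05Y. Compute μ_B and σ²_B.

μ_B = (-3)·μ_Z + (-4.05)·μ_Y = (-3)·76.6 + (-4.05)·48 = -424.2.
σ²_B = a²·σ²_Z + b²·σ²_Y + 2ab·covariance of Z and Y with a = -3, b = -4.05.
= (-3)²·116.2 + (-4.05)²·75 + 2·(-3)·(-4.05)·55.03
= 1045.8 + 1230.1875 + 1337.229 = 3613.2165.

μ_B = -424.2, σ²_B = 3613.2165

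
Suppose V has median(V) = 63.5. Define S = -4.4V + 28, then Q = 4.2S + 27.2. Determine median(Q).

median(Q) = -1028.68

median(S) = (-4.4)·63.5 + 28 = -251.4.
median(Q) = 4.2·(-251.4) + 27.2 = -1028.68.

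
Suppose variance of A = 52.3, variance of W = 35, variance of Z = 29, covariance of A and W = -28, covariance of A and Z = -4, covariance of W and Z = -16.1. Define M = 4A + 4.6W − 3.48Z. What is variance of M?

variance of M = a²·variance of A + b²·variance of W + c²·variance of Z + 2ab·covariance of A and W + 2ac·covariance of A and Z + 2bc·covariance of W and Z, with a = 4, b = 4.6, c = -3.48.
= 836.8 + 740.6 + 351.2016 + (-1030.4) + 111.36 + 515.4576
= 1525.0192.

variance of M = 1525.0192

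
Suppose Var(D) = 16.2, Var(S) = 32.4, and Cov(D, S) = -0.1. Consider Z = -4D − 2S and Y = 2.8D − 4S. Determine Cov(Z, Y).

Cov(Z, Y) = 76.72

By bilinearity, Cov(Z, Y) = ac·Var(D) + bd·Var(S) + (ad+bc)·Cov(D, S), with a=-4, b=-2, c=2.8, d=-4.
ac·Var(D) = (-4)·2.8·16.2 = -181.44
bd·Var(S) = (-2)·(-4)·32.4 = 259.2
(ad+bc)·Cov(D, S) = (10.4)·(-0.1) = -1.04
Cov(Z, Y) = -181.44 + 259.2 + (-1.04) = 76.72.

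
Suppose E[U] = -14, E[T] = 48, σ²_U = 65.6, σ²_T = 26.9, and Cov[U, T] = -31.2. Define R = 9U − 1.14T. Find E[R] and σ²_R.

E[R] = 9·E[U] + (-1.14)·E[T] = 9·(-14) + (-1.14)·48 = -180.72.
σ²_R = a²·σ²_U + b²·σ²_T + 2ab·Cov[U, T] with a = 9, b = -1.14.
= 9²·65.6 + (-1.14)²·26.9 + 2·9·(-1.14)·(-31.2)
= 5313.6 + 34.95924 + 640.224 = 5988.78324.

E[R] = -180.72, σ²_R = 5988.78324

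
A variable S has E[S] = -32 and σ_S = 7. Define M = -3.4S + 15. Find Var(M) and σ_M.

M = -3.4S + 15 is linear with a = -3.4, b = 15.
Var(S) = 7² = 49.
Var(M) = a²·Var(S) = (-3.4)²·49 = 566.44 (the additive constant 15 does not affect variance).
σ_M = |a|·σ_S = |-3.4|·7 = 23.8.

Var(M) = 566.44, σ_M = 23.8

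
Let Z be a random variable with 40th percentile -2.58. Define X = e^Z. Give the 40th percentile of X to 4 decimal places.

e^Z is increasing, so P_{40}(X) = g(P_{40}(Z)) ≈ 0.0758.

40th percentile of X = 0.0758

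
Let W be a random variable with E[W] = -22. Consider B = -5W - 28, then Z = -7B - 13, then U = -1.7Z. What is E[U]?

E[U] = 997.9

E[B] = (-5)·(-22) + (-28) = 82.
E[Z] = (-7)·82 + (-13) = -587.
E[U] = (-1.7)·(-587) = 997.9.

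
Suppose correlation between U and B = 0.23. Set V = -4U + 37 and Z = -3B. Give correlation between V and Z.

correlation between V and Z = 0.23

Linear rescalings preserve correlation up to sign; here the slopes -4 and -3 have the same sign, so correlation between V and Z = correlation between U and B = 0.23.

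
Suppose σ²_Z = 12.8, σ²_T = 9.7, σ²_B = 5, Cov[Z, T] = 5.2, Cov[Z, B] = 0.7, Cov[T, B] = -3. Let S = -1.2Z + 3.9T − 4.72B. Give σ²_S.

σ²_S = 347.0666

σ²_S = a²·σ²_Z + b²·σ²_T + c²·σ²_B + 2ab·Cov[Z, T] + 2ac·Cov[Z, B] + 2bc·Cov[T, B], with a = -1.2, b = 3.9, c = -4.72.
= 18.432 + 147.537 + 111.392 + (-48.672) + 7.9296 + 110.448
= 347.0666.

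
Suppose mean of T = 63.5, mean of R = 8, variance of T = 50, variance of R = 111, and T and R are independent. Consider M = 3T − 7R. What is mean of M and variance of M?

mean of M = 3·mean of T + (-7)·mean of R = 3·63.5 + (-7)·8 = 134.5.
variance of M = a²·variance of T + b²·variance of R + 2ab·covariance of T and R with a = 3, b = -7.
Independence gives covariance of T and R = 0.
= 3²·50 + (-7)²·111 + 2·3·(-7)·0
= 450 + 5439 + 0 = 5889.

mean of M = 134.5, variance of M = 5889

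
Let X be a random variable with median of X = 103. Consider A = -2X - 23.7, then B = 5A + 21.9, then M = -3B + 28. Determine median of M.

median of M = 3407.8

median of A = (-2)·103 + (-23.7) = -229.7.
median of B = 5·(-229.7) + 21.9 = -1126.6.
median of M = (-3)·(-1126.6) + 28 = 3407.8.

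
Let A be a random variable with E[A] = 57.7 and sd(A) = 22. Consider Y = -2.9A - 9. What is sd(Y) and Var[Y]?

Y = -2.9A - 9 is linear with a = -2.9, b = -9.
sd(Y) = |a|·sd(A) = |-2.9|·22 = 63.8.
Var[A] = 22² = 484.
Var[Y] = a²·Var[A] = (-2.9)²·484 = 4070.44 (the additive constant -9 does not affect variance).

sd(Y) = 63.8, Var[Y] = 4070.44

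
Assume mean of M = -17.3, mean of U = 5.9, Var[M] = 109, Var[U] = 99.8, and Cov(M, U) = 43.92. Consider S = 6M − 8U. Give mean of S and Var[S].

mean of S = 6·mean of M + (-8)·mean of U = 6·(-17.3) + (-8)·5.9 = -151.
Var[S] = a²·Var[M] + b²·Var[U] + 2ab·Cov(M, U) with a = 6, b = -8.
= 6²·109 + (-8)²·99.8 + 2·6·(-8)·43.92
= 3924 + 6387.2 + (-4216.32) = 6094.88.

mean of S = -151, Var[S] = 6094.88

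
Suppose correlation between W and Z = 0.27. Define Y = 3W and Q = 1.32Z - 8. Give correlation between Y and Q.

Linear rescalings preserve correlation up to sign; here the slopes 3 and 1.32 have the same sign, so correlation between Y and Q = correlation between W and Z = 0.27.

correlation between Y and Q = 0.27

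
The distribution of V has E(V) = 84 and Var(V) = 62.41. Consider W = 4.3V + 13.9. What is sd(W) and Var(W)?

W = 4.3V + 13.9 is linear with a = 4.3, b = 13.9.
sd(V) = √62.41 = 7.9.
sd(W) = |a|·sd(V) = |4.3|·7.9 = 33.97.
Var(W) = a²·Var(V) = 4.3²·62.41 = 1153.9609 (the additive constant 13.9 does not affect variance).

sd(W) = 33.97, Var(W) = 1153.9609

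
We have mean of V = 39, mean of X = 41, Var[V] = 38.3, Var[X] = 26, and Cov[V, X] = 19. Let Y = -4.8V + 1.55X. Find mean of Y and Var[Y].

mean of Y = -123.65, Var[Y] = 662.177

mean of Y = (-4.8)·mean of V + 1.55·mean of X = (-4.8)·39 + 1.55·41 = -123.65.
Var[Y] = a²·Var[V] + b²·Var[X] + 2ab·Cov[V, X] with a = -4.8, b = 1.55.
= (-4.8)²·38.3 + 1.55²·26 + 2·(-4.8)·1.55·19
= 882.432 + 62.465 + (-282.72) = 662.177.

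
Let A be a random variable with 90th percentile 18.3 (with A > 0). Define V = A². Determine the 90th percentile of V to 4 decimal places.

90th percentile of V = 334.89

A² is increasing, so P_{90}(V) = g(P_{90}(A)) = 334.89.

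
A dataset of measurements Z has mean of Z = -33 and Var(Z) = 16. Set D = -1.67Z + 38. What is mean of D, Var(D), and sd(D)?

mean of D = 93.11, Var(D) = 44.6224, sd(D) = 6.68

D = -1.67Z + 38 is linear with a = -1.67, b = 38.
mean of D = a·mean of Z + b = (-1.67)·(-33) + 38 = 93.11.
Var(D) = a²·Var(Z) = (-1.67)²·16 = 44.6224 (the additive constant 38 does not affect variance).
sd(Z) = √16 = 4.
sd(D) = |a|·sd(Z) = |-1.67|·4 = 6.68.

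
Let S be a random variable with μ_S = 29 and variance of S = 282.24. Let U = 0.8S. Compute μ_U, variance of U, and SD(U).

μ_U = 23.2, variance of U = 180.6336, SD(U) = 13.44

U = 0.8S is linear with a = 0.8, b = 0.
μ_U = a·μ_S + b = 0.8·29 = 23.2.
variance of U = a²·variance of S = 0.8²·282.24 = 180.6336.
SD(S) = √282.24 = 16.8.
SD(U) = |a|·SD(S) = |0.8|·16.8 = 13.44.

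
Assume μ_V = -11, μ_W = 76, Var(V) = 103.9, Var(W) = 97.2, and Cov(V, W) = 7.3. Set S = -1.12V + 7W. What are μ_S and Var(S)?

μ_S = (-1.12)·μ_V + 7·μ_W = (-1.12)·(-11) + 7·76 = 544.32.
Var(S) = a²·Var(V) + b²·Var(W) + 2ab·Cov(V, W) with a = -1.12, b = 7.
= (-1.12)²·103.9 + 7²·97.2 + 2·(-1.12)·7·7.3
= 130.33216 + 4762.8 + (-114.464) = 4778.66816.

μ_S = 544.32, Var(S) = 4778.66816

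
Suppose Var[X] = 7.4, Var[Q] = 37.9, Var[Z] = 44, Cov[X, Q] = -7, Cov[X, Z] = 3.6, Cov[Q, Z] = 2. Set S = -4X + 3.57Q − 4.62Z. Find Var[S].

Var[S] = 1807.58771

Var[S] = a²·Var[X] + b²·Var[Q] + c²·Var[Z] + 2ab·Cov[X, Q] + 2ac·Cov[X, Z] + 2bc·Cov[Q, Z], with a = -4, b = 3.57, c = -4.62.
= 118.4 + 483.03171 + 939.1536 + 199.92 + 133.056 + (-65.9736)
= 1807.58771.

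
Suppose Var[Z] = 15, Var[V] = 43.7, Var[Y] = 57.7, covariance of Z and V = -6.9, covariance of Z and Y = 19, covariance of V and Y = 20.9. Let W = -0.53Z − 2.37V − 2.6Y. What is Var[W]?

Var[W] = a²·Var[Z] + b²·Var[V] + c²·Var[Y] + 2ab·covariance of Z and V + 2ac·covariance of Z and Y + 2bc·covariance of V and Y, with a = -0.53, b = -2.37, c = -2.6.
= 4.2135 + 245.45853 + 390.052 + (-17.33418) + 52.364 + 257.5716
= 932.32545.

Var[W] = 932.32545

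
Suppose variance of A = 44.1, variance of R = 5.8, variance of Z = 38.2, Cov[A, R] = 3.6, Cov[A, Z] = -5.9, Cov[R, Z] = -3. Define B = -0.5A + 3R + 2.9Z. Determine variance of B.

variance of B = 338.597

variance of B = a²·variance of A + b²·variance of R + c²·variance of Z + 2ab·Cov[A, R] + 2ac·Cov[A, Z] + 2bc·Cov[R, Z], with a = -0.5, b = 3, c = 2.9.
= 11.025 + 52.2 + 321.262 + (-10.8) + 17.11 + (-52.2)
= 338.597.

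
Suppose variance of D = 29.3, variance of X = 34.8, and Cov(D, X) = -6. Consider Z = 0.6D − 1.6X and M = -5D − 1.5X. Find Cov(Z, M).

By bilinearity, Cov(Z, M) = ac·variance of D + bd·variance of X + (ad+bc)·Cov(D, X), with a=0.6, b=-1.6, c=-5, d=-1.5.
ac·variance of D = 0.6·(-5)·29.3 = -87.9
bd·variance of X = (-1.6)·(-1.5)·34.8 = 83.52
(ad+bc)·Cov(D, X) = (7.1)·(-6) = -42.6
Cov(Z, M) = -87.9 + 83.52 + (-42.6) = -46.98.

Cov(Z, M) = -46.98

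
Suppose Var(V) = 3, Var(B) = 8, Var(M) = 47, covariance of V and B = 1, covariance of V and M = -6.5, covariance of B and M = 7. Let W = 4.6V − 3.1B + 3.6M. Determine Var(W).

Var(W) = a²·Var(V) + b²·Var(B) + c²·Var(M) + 2ab·covariance of V and B + 2ac·covariance of V and M + 2bc·covariance of B and M, with a = 4.6, b = -3.1, c = 3.6.
= 63.48 + 76.88 + 609.12 + (-28.52) + (-215.28) + (-156.24)
= 349.44.

Var(W) = 349.44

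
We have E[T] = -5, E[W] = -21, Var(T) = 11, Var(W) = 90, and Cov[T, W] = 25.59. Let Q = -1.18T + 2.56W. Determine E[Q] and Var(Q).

E[Q] = (-1.18)·E[T] + 2.56·E[W] = (-1.18)·(-5) + 2.56·(-21) = -47.86.
Var(Q) = a²·Var(T) + b²·Var(W) + 2ab·Cov[T, W] with a = -1.18, b = 2.56.
= (-1.18)²·11 + 2.56²·90 + 2·(-1.18)·2.56·25.59
= 15.3164 + 589.824 + (-154.604544) = 450.535856.

E[Q] = -47.86, Var(Q) = 450.535856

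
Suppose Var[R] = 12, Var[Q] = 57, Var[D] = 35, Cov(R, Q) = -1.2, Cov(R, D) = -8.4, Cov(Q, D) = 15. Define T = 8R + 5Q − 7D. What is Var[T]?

Var[T] = a²·Var[R] + b²·Var[Q] + c²·Var[D] + 2ab·Cov(R, Q) + 2ac·Cov(R, D) + 2bc·Cov(Q, D), with a = 8, b = 5, c = -7.
= 768 + 1425 + 1715 + (-96) + 940.8 + (-1050)
= 3702.8.

Var[T] = 3702.8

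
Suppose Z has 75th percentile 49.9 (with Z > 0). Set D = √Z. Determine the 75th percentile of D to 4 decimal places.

75th percentile of D = 7.064

√Z is increasing, so P_{75}(D) = g(P_{75}(Z)) ≈ 7.064.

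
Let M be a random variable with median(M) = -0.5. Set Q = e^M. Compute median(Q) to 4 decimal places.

median(Q) = 0.6065

e^M is monotone on this domain, so median(Q) = exp(-0.5) ≈ 0.6065.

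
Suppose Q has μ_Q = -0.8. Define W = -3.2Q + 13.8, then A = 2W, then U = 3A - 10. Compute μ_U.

μ_U = 88.16

μ_W = (-3.2)·(-0.8) + 13.8 = 16.36.
μ_A = 2·16.36 = 32.72.
μ_U = 3·32.72 + (-10) = 88.16.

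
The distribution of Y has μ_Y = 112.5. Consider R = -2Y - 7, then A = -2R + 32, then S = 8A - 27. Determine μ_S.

μ_S = 3941

μ_R = (-2)·112.5 + (-7) = -232.
μ_A = (-2)·(-232) + 32 = 496.
μ_S = 8·496 + (-27) = 3941.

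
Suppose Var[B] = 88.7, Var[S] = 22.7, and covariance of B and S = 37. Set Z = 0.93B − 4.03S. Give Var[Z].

Var[Z] = a²·Var[B] + b²·Var[S] + 2ab·covariance of B and S with a = 0.93, b = -4.03.
= 0.93²·88.7 + (-4.03)²·22.7 + 2·0.93·(-4.03)·37
= 76.71663 + 368.66843 + (-277.3446) = 168.04046.

Var[Z] = 168.04046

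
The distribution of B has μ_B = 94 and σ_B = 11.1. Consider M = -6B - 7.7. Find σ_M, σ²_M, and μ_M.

σ_M = 66.6, σ²_M = 4435.56, μ_M = -571.7

M = -6B - 7.7 is linear with a = -6, b = -7.7.
σ_M = |a|·σ_B = |-6|·11.1 = 66.6.
σ²_B = 11.1² = 123.21.
σ²_M = a²·σ²_B = (-6)²·123.21 = 4435.56 (the additive constant -7.7 does not affect variance).
μ_M = a·μ_B + b = (-6)·94 + (-7.7) = -571.7.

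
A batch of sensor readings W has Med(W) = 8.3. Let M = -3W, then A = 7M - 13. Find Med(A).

Med(M) = (-3)·8.3 = -24.9.
Med(A) = 7·(-24.9) + (-13) = -187.3.

Med(A) = -187.3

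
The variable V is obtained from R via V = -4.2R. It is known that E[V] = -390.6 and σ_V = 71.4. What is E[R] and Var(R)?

E[R] = 93, Var(R) = 289

From V = -4.2R: E[V] = a·E[R] + b, so E[R] = (E[V] − b)/a = (-390.6 − 0)/(-4.2) = 93.
Var(V) = 71.4² = 5097.96.
Var(V) = a²·Var(R), so Var(R) = 5097.96/(-4.2)² = 289.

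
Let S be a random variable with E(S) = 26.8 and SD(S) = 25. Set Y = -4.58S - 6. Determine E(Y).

E(Y) = -128.744

Y = -4.58S - 6 is linear with a = -4.58, b = -6.
E(Y) = a·E(S) + b = (-4.58)·26.8 + (-6) = -128.744.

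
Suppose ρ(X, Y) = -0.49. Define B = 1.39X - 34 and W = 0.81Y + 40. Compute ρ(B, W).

ρ(B, W) = -0.49

Linear rescalings preserve correlation up to sign; here the slopes 1.39 and 0.81 have the same sign, so ρ(B, W) = ρ(X, Y) = -0.49.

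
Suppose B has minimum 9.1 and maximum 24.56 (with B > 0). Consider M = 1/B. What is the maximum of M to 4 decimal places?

1/B is decreasing on this domain, so max(M) comes from min(B) = 9.1: max(M) = 1/(9.1) ≈ 0.1099.

max(M) = 0.1099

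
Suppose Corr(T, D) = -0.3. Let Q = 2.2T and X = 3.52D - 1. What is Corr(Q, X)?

Corr(Q, X) = -0.3

Linear rescalings preserve correlation up to sign; here the slopes 2.2 and 3.52 have the same sign, so Corr(Q, X) = Corr(T, D) = -0.3.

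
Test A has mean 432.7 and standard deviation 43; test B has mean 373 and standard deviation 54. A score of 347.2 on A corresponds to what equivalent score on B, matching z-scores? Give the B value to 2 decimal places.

z = (347.2 − 432.7)/43 ≈ -1.9884.
B = 373 + z·54 = 373 + (347.2 − 432.7)·54/43 ≈ 265.63.

B = 265.63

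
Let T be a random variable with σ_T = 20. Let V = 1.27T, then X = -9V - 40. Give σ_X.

σ_X = 228.6

σ_V = |1.27|·20 = 25.4.
σ_X = |-9|·25.4 = 228.6.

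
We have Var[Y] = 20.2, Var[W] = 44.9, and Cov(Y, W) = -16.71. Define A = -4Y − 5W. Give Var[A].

Var[A] = 777.3

Var[A] = a²·Var[Y] + b²·Var[W] + 2ab·Cov(Y, W) with a = -4, b = -5.
= (-4)²·20.2 + (-5)²·44.9 + 2·(-4)·(-5)·(-16.71)
= 323.2 + 1122.5 + (-668.4) = 777.3.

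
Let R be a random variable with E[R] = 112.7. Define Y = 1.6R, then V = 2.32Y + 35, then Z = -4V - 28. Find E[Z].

E[Z] = -1841.3696

E[Y] = 1.6·112.7 = 180.32.
E[V] = 2.32·180.32 + 35 = 453.3424.
E[Z] = (-4)·453.3424 + (-28) = -1841.3696.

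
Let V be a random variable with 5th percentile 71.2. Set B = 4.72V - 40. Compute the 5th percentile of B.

Since a = 4.72 > 0 the transformation is increasing, so the 5th percentile of B = a·(P_{5} of V) + b = 4.72·71.2 + (-40) = 296.064.

5th percentile of B = 296.064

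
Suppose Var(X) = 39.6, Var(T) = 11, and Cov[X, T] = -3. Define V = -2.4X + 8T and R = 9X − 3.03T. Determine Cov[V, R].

By bilinearity, Cov[V, R] = ac·Var(X) + bd·Var(T) + (ad+bc)·Cov[X, T], with a=-2.4, b=8, c=9, d=-3.03.
ac·Var(X) = (-2.4)·9·39.6 = -855.36
bd·Var(T) = 8·(-3.03)·11 = -266.64
(ad+bc)·Cov[X, T] = (79.272)·(-3) = -237.816
Cov[V, R] = -855.36 + (-266.64) + (-237.816) = -1359.816.

Cov[V, R] = -1359.816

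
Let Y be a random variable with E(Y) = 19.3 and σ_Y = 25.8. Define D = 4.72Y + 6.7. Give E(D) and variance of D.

E(D) = 97.796, variance of D = 14829.394176

D = 4.72Y + 6.7 is linear with a = 4.72, b = 6.7.
E(D) = a·E(Y) + b = 4.72·19.3 + 6.7 = 97.796.
variance of Y = 25.8² = 665.64.
variance of D = a²·variance of Y = 4.72²·665.64 = 14829.394176 (the additive constant 6.7 does not affect variance).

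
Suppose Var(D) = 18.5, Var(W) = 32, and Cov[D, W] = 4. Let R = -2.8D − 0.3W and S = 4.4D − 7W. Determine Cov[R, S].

By bilinearity, Cov[R, S] = ac·Var(D) + bd·Var(W) + (ad+bc)·Cov[D, W], with a=-2.8, b=-0.3, c=4.4, d=-7.
ac·Var(D) = (-2.8)·4.4·18.5 = -227.92
bd·Var(W) = (-0.3)·(-7)·32 = 67.2
(ad+bc)·Cov[D, W] = (18.28)·4 = 73.12
Cov[R, S] = -227.92 + 67.2 + 73.12 = -87.6.

Cov[R, S] = -87.6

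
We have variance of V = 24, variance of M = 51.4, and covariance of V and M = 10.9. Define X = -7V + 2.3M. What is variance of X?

variance of X = a²·variance of V + b²·variance of M + 2ab·covariance of V and M with a = -7, b = 2.3.
= (-7)²·24 + 2.3²·51.4 + 2·(-7)·2.3·10.9
= 1176 + 271.906 + (-350.98) = 1096.926.

variance of X = 1096.926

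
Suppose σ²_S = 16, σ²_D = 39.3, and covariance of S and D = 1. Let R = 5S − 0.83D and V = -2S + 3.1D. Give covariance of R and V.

By bilinearity, covariance of R and V = ac·σ²_S + bd·σ²_D + (ad+bc)·covariance of S and D, with a=5, b=-0.83, c=-2, d=3.1.
ac·σ²_S = 5·(-2)·16 = -160
bd·σ²_D = (-0.83)·3.1·39.3 = -101.1189
(ad+bc)·covariance of S and D = (17.16)·1 = 17.16
covariance of R and V = -160 + (-101.1189) + 17.16 = -243.9589.

covariance of R and V = -243.9589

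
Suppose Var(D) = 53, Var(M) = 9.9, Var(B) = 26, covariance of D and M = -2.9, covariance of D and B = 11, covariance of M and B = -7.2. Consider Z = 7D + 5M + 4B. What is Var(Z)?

Var(Z) = a²·Var(D) + b²·Var(M) + c²·Var(B) + 2ab·covariance of D and M + 2ac·covariance of D and B + 2bc·covariance of M and B, with a = 7, b = 5, c = 4.
= 2597 + 247.5 + 416 + (-203) + 616 + (-288)
= 3385.5.

Var(Z) = 3385.5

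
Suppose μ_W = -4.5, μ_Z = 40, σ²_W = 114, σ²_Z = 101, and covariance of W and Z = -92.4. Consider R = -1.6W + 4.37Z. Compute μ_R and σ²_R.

μ_R = (-1.6)·μ_W + 4.37·μ_Z = (-1.6)·(-4.5) + 4.37·40 = 182.
σ²_R = a²·σ²_W + b²·σ²_Z + 2ab·covariance of W and Z with a = -1.6, b = 4.37.
= (-1.6)²·114 + 4.37²·101 + 2·(-1.6)·4.37·(-92.4)
= 291.84 + 1928.7869 + 1292.1216 = 3512.7485.

μ_R = 182, σ²_R = 3512.7485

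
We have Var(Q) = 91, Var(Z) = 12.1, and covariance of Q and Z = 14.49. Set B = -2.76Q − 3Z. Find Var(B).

Var(B) = 1042.056

Var(B) = a²·Var(Q) + b²·Var(Z) + 2ab·covariance of Q and Z with a = -2.76, b = -3.
= (-2.76)²·91 + (-3)²·12.1 + 2·(-2.76)·(-3)·14.49
= 693.2016 + 108.9 + 239.9544 = 1042.056.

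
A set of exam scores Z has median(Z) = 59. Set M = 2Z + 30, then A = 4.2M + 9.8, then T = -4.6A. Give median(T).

median(M) = 2·59 + 30 = 148.
median(A) = 4.2·148 + 9.8 = 631.4.
median(T) = (-4.6)·631.4 = -2904.44.

median(T) = -2904.44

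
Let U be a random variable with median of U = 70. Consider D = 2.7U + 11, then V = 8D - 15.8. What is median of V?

median of V = 1584.2

median of D = 2.7·70 + 11 = 200.
median of V = 8·200 + (-15.8) = 1584.2.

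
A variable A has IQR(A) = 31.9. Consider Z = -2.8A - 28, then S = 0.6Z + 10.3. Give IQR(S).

IQR(S) = 53.592

IQR(Z) = |-2.8|·31.9 = 89.32.
IQR(S) = |0.6|·89.32 = 53.592.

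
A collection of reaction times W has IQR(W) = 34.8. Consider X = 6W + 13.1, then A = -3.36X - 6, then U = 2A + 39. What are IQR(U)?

IQR(X) = |6|·34.8 = 208.8.
IQR(A) = |-3.36|·208.8 = 701.568.
IQR(U) = |2|·701.568 = 1403.136.

IQR(U) = 1403.136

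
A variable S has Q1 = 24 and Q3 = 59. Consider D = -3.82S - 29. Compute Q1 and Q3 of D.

a = -3.82 < 0 reverses order: Q1(D) comes from Q3(S), Q3(D) from Q1(S).
Q1(D) = (-3.82)·59 + (-29) = -254.38; Q3(D) = (-3.82)·24 + (-29) = -120.68.

Q1(D) = -254.38, Q3(D) = -120.68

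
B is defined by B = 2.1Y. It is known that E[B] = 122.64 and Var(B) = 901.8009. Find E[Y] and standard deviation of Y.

E[Y] = 58.4, standard deviation of Y = 14.3

From B = 2.1Y: E[B] = a·E[Y] + b, so E[Y] = (E[B] − b)/a = (122.64 − 0)/2.1 = 58.4.
standard deviation of B = √901.8009 = 30.03.
standard deviation of B = |a|·standard deviation of Y, so standard deviation of Y = 30.03/|2.1| = 14.3.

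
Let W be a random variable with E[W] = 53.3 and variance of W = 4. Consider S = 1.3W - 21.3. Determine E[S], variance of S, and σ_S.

S = 1.3W - 21.3 is linear with a = 1.3, b = -21.3.
E[S] = a·E[W] + b = 1.3·53.3 + (-21.3) = 47.99.
variance of S = a²·variance of W = 1.3²·4 = 6.76 (the additive constant -21.3 does not affect variance).
σ_W = √4 = 2.
σ_S = |a|·σ_W = |1.3|·2 = 2.6.

E[S] = 47.99, variance of S = 6.76, σ_S = 2.6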